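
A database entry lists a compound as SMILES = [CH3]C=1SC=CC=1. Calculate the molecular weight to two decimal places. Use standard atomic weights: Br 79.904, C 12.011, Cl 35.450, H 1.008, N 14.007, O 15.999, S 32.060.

98.16 g/mol

First, the molecular formula is C5H6S (counting implicit H from valence).
  C: 5 × 12.011 = 60.055
  H: 6 × 1.008 = 6.048
  S: 1 × 32.060 = 32.060
Sum: 5×12.011 + 6×1.008 + 1×32.060 = 98.163 → 98.16 g/mol.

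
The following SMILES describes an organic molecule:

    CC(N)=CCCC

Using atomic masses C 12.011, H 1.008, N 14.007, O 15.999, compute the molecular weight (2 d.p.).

First, the molecular formula is C6H13N (counting implicit H from valence).
  C: 6 × 12.011 = 72.066
  H: 13 × 1.008 = 13.104
  N: 1 × 14.007 = 14.007
Sum: 6×12.011 + 13×1.008 + 1×14.007 = 99.177 → 99.18 g/mol.

99.18 g/mol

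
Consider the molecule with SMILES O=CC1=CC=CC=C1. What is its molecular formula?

C7H6O

Walk through each heavy atom and fill implicit hydrogens from standard valence (C 4, N 3, O 2, S 2, halogen 1):
  atom 1: O, bond orders sum to 2 (valence 2) → 0 H
  atom 2: C, bond orders sum to 3 (valence 4) → 1 H
  atom 3: C, bond orders sum to 4 (valence 4) → 0 H
  atom 4: C, bond orders sum to 3 (valence 4) → 1 H
  atom 5: C, bond orders sum to 3 (valence 4) → 1 H
  atom 6: C, bond orders sum to 3 (valence 4) → 1 H
  atom 7: C, bond orders sum to 3 (valence 4) → 1 H
  atom 8: C, bond orders sum to 3 (valence 4) → 1 H
Totals → C:7, H:6, O:1.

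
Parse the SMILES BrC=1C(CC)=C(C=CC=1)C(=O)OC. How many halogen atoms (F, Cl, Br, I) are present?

1

Halogen atoms appear at heavy-atom position 1 (1×Br).
Other groups present: 1 ester.
Halogen count: 1.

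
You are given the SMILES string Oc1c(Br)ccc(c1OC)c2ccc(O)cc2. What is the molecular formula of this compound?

C13H11BrO3

Walk through each heavy atom and fill implicit hydrogens from standard valence (C 4, N 3, O 2, S 2, halogen 1); for lowercase aromatic atoms, an aromatic c carries 1 H when it has two neighbours and 0 H with three, and aromatic n carries 0 H:
  atom 1: O, bond orders sum to 1 (valence 2) → 1 H
  atom 2: aromatic c, 3 neighbours → 0 H
  atom 3: aromatic c, 3 neighbours → 0 H
  atom 4: Br (halogen, monovalent) → 0 H
  atom 5: aromatic c, 2 neighbours → 1 H
  atom 6: aromatic c, 2 neighbours → 1 H
  atom 7: aromatic c, 3 neighbours → 0 H
  atom 8: aromatic c, 3 neighbours → 0 H
  atom 9: O, bond orders sum to 2 (valence 2) → 0 H
  atom 10: C, bond orders sum to 1 (valence 4) → 3 H
  atom 11: aromatic c, 3 neighbours → 0 H
  atom 12: aromatic c, 2 neighbours → 1 H
  atom 13: aromatic c, 2 neighbours → 1 H
  atom 14: aromatic c, 3 neighbours → 0 H
  atom 15: O, bond orders sum to 1 (valence 2) → 1 H
  atom 16: aromatic c, 2 neighbours → 1 H
  atom 17: aromatic c, 2 neighbours → 1 H
Totals → C:13, H:11, Br:1, O:3.
In Hill order: C13H11BrO3.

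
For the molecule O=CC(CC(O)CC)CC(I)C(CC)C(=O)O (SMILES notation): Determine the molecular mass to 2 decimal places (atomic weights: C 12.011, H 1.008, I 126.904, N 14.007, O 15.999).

First, the molecular formula is C12H21IO4 (counting implicit H from valence).
  C: 12 × 12.011 = 144.132
  H: 21 × 1.008 = 21.168
  I: 1 × 126.904 = 126.904
  O: 4 × 15.999 = 63.996
Sum: 12×12.011 + 21×1.008 + 1×126.904 + 4×15.999 = 356.200 → 356.20 g/mol.

356.20 g/mol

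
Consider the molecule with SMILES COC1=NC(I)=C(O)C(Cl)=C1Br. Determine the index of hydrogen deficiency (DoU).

4

Molecular formula: C6H4BrClINO2.
DoU = (2C + 2 + N − H − X) / 2, where X is the halogen count and O/S are ignored.
    = (2·6 + 2 + 1 − 4 − 3) / 2 = 8 / 2 = 4.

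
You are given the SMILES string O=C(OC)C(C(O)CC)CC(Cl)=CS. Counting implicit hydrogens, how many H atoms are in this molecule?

Walk through each heavy atom and fill implicit hydrogens from standard valence (C 4, N 3, O 2, S 2, halogen 1):
  atom 1: O, bond orders sum to 2 (valence 2) → 0 H
  atom 2: C, bond orders sum to 4 (valence 4) → 0 H
  atom 3: O, bond orders sum to 2 (valence 2) → 0 H
  atom 4: C, bond orders sum to 1 (valence 4) → 3 H
  atom 5: C, bond orders sum to 3 (valence 4) → 1 H
  atom 6: C, bond orders sum to 3 (valence 4) → 1 H
  atom 7: O, bond orders sum to 1 (valence 2) → 1 H
  atom 8: C, bond orders sum to 2 (valence 4) → 2 H
  atom 9: C, bond orders sum to 1 (valence 4) → 3 H
  atom 10: C, bond orders sum to 2 (valence 4) → 2 H
  atom 11: C, bond orders sum to 4 (valence 4) → 0 H
  atom 12: Cl (halogen, monovalent) → 0 H
  atom 13: C, bond orders sum to 3 (valence 4) → 1 H
  atom 14: S, bond orders sum to 1 (valence 2) → 1 H
Total hydrogens: 15.

15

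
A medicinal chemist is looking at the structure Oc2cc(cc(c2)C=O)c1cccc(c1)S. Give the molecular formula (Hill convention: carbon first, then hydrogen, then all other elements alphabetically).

C13H10O2S

Walk through each heavy atom and fill implicit hydrogens from standard valence (C 4, N 3, O 2, S 2, halogen 1); for lowercase aromatic atoms, an aromatic c carries 1 H when it has two neighbours and 0 H with three, and aromatic n carries 0 H:
  atom 1: O, bond orders sum to 1 (valence 2) → 1 H
  atom 2: aromatic c, 3 neighbours → 0 H
  atom 3: aromatic c, 2 neighbours → 1 H
  atom 4: aromatic c, 3 neighbours → 0 H
  atom 5: aromatic c, 2 neighbours → 1 H
  atom 6: aromatic c, 3 neighbours → 0 H
  atom 7: aromatic c, 2 neighbours → 1 H
  atom 8: C, bond orders sum to 3 (valence 4) → 1 H
  atom 9: O, bond orders sum to 2 (valence 2) → 0 H
  atom 10: aromatic c, 3 neighbours → 0 H
  atom 11: aromatic c, 2 neighbours → 1 H
  atom 12: aromatic c, 2 neighbours → 1 H
  atom 13: aromatic c, 2 neighbours → 1 H
  atom 14: aromatic c, 3 neighbours → 0 H
  atom 15: aromatic c, 2 neighbours → 1 H
  atom 16: S, bond orders sum to 1 (valence 2) → 1 H
Totals → C:13, H:10, O:2, S:1.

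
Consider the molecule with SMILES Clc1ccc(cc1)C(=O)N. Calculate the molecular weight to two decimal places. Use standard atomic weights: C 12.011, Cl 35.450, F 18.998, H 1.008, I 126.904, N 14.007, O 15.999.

155.58 g/mol

First, the molecular formula is C7H6ClNO (counting implicit H from valence).
  C: 7 × 12.011 = 84.077
  Cl: 1 × 35.450 = 35.450
  H: 6 × 1.008 = 6.048
  N: 1 × 14.007 = 14.007
  O: 1 × 15.999 = 15.999
Sum: 7×12.011 + 1×35.450 + 6×1.008 + 1×14.007 + 1×15.999 = 155.581 → 155.58 g/mol.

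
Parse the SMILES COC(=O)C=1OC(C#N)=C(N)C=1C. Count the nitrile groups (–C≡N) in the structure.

1

The nitrile motif appears at heavy-atom position 8 in the SMILES.
Other groups present: 1 ester, 1 primary amine.
Nitrile count: 1.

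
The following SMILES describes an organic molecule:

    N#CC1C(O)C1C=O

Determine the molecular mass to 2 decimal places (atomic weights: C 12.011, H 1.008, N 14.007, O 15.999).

First, the molecular formula is C5H5NO2 (counting implicit H from valence).
  C: 5 × 12.011 = 60.055
  H: 5 × 1.008 = 5.040
  N: 1 × 14.007 = 14.007
  O: 2 × 15.999 = 31.998
Sum: 5×12.011 + 5×1.008 + 1×14.007 + 2×15.999 = 111.100 → 111.10 g/mol.

111.10 g/mol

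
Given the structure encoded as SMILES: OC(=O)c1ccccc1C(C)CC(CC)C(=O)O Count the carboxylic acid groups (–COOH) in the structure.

The carboxylic acid motif appears at heavy-atom positions 2, 16 in the SMILES.
Carboxylic acid count: 2.

2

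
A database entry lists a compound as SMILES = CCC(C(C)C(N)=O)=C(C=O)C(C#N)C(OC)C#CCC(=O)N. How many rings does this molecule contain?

0

In SMILES, each pair of matching ring-closure digits denotes one ring-closing bond; the number of such bonds equals the number of independent rings.
Ring-closure bonds here: 0.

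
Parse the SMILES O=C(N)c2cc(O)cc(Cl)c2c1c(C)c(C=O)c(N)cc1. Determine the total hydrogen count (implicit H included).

13

Walk through each heavy atom and fill implicit hydrogens from standard valence (C 4, N 3, O 2, S 2, halogen 1); for lowercase aromatic atoms, an aromatic c carries 1 H when it has two neighbours and 0 H with three, and aromatic n carries 0 H:
  atom 1: O, bond orders sum to 2 (valence 2) → 0 H
  atom 2: C, bond orders sum to 4 (valence 4) → 0 H
  atom 3: N, bond orders sum to 1 (valence 3) → 2 H
  atom 4: aromatic c, 3 neighbours → 0 H
  atom 5: aromatic c, 2 neighbours → 1 H
  atom 6: aromatic c, 3 neighbours → 0 H
  atom 7: O, bond orders sum to 1 (valence 2) → 1 H
  atom 8: aromatic c, 2 neighbours → 1 H
  atom 9: aromatic c, 3 neighbours → 0 H
  atom 10: Cl (halogen, monovalent) → 0 H
  atom 11: aromatic c, 3 neighbours → 0 H
  atom 12: aromatic c, 3 neighbours → 0 H
  atom 13: aromatic c, 3 neighbours → 0 H
  atom 14: C, bond orders sum to 1 (valence 4) → 3 H
  atom 15: aromatic c, 3 neighbours → 0 H
  atom 16: C, bond orders sum to 3 (valence 4) → 1 H
  atom 17: O, bond orders sum to 2 (valence 2) → 0 H
  atom 18: aromatic c, 3 neighbours → 0 H
  atom 19: N, bond orders sum to 1 (valence 3) → 2 H
  atom 20: aromatic c, 2 neighbours → 1 H
  atom 21: aromatic c, 2 neighbours → 1 H
Total hydrogens: 13.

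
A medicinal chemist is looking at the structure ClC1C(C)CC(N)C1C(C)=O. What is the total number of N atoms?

Scan the SMILES for N atoms (remember two-letter symbols like Cl and Br are single atoms).
Nitrogen count: 1.

1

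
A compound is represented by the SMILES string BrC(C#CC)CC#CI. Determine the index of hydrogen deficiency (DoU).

4

Molecular formula: C7H6BrI.
DoU = (2C + 2 + N − H − X) / 2, where X is the halogen count and O/S are ignored.
    = (2·7 + 2 + 0 − 6 − 2) / 2 = 8 / 2 = 4.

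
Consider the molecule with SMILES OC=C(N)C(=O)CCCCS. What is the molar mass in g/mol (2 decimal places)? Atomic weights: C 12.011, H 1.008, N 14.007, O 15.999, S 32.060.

175.25 g/mol

First, the molecular formula is C7H13NO2S (counting implicit H from valence).
  C: 7 × 12.011 = 84.077
  H: 13 × 1.008 = 13.104
  N: 1 × 14.007 = 14.007
  O: 2 × 15.999 = 31.998
  S: 1 × 32.060 = 32.060
Sum: 7×12.011 + 13×1.008 + 1×14.007 + 2×15.999 + 1×32.060 = 175.246 → 175.25 g/mol.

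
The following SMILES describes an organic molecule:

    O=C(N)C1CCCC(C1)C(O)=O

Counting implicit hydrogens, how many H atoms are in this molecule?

Walk through each heavy atom and fill implicit hydrogens from standard valence (C 4, N 3, O 2, S 2, halogen 1):
  atom 1: O, bond orders sum to 2 (valence 2) → 0 H
  atom 2: C, bond orders sum to 4 (valence 4) → 0 H
  atom 3: N, bond orders sum to 1 (valence 3) → 2 H
  atom 4: C, bond orders sum to 3 (valence 4) → 1 H
  atom 5: C, bond orders sum to 2 (valence 4) → 2 H
  atom 6: C, bond orders sum to 2 (valence 4) → 2 H
  atom 7: C, bond orders sum to 2 (valence 4) → 2 H
  atom 8: C, bond orders sum to 3 (valence 4) → 1 H
  atom 9: C, bond orders sum to 2 (valence 4) → 2 H
  atom 10: C, bond orders sum to 4 (valence 4) → 0 H
  atom 11: O, bond orders sum to 1 (valence 2) → 1 H
  atom 12: O, bond orders sum to 2 (valence 2) → 0 H
Total hydrogens: 13.

13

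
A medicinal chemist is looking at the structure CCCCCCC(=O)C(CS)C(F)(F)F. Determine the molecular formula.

Walk through each heavy atom and fill implicit hydrogens from standard valence (C 4, N 3, O 2, S 2, halogen 1):
  atom 1: C, bond orders sum to 1 (valence 4) → 3 H
  atom 2: C, bond orders sum to 2 (valence 4) → 2 H
  atom 3: C, bond orders sum to 2 (valence 4) → 2 H
  atom 4: C, bond orders sum to 2 (valence 4) → 2 H
  atom 5: C, bond orders sum to 2 (valence 4) → 2 H
  atom 6: C, bond orders sum to 2 (valence 4) → 2 H
  atom 7: C, bond orders sum to 4 (valence 4) → 0 H
  atom 8: O, bond orders sum to 2 (valence 2) → 0 H
  atom 9: C, bond orders sum to 3 (valence 4) → 1 H
  atom 10: C, bond orders sum to 2 (valence 4) → 2 H
  atom 11: S, bond orders sum to 1 (valence 2) → 1 H
  atom 12: C, bond orders sum to 4 (valence 4) → 0 H
  atom 13: F (halogen, monovalent) → 0 H
  atom 14: F (halogen, monovalent) → 0 H
  atom 15: F (halogen, monovalent) → 0 H
Totals → C:10, H:17, F:3, O:1, S:1.

C10H17F3OS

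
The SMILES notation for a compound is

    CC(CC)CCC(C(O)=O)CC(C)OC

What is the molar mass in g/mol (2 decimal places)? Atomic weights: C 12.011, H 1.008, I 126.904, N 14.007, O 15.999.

First, the molecular formula is C12H24O3 (counting implicit H from valence).
  C: 12 × 12.011 = 144.132
  H: 24 × 1.008 = 24.192
  O: 3 × 15.999 = 47.997
Sum: 12×12.011 + 24×1.008 + 3×15.999 = 216.321 → 216.32 g/mol.

216.32 g/mol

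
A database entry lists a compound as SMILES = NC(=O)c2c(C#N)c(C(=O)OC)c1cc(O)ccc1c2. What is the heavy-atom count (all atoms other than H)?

Every atom symbol written in the SMILES (organic subset) is one heavy atom; implicit H are not written.
Heavy atoms by element → C:14, N:2, O:4.
Total: 20.

20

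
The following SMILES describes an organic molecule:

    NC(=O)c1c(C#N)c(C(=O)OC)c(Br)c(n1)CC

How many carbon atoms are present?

11

Count every carbon token in the SMILES (each C, including those in ring-closure positions and inside branches).
Carbon count: 11.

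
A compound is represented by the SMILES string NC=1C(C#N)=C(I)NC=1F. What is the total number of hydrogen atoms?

3

Walk through each heavy atom and fill implicit hydrogens from standard valence (C 4, N 3, O 2, S 2, halogen 1):
  atom 1: N, bond orders sum to 1 (valence 3) → 2 H
  atom 2: C, bond orders sum to 4 (valence 4) → 0 H
  atom 3: C, bond orders sum to 4 (valence 4) → 0 H
  atom 4: C, bond orders sum to 4 (valence 4) → 0 H
  atom 5: N, bond orders sum to 3 (valence 3) → 0 H
  atom 6: C, bond orders sum to 4 (valence 4) → 0 H
  atom 7: I (halogen, monovalent) → 0 H
  atom 8: N, bond orders sum to 2 (valence 3) → 1 H
  atom 9: C, bond orders sum to 4 (valence 4) → 0 H
  atom 10: F (halogen, monovalent) → 0 H
Total hydrogens: 3.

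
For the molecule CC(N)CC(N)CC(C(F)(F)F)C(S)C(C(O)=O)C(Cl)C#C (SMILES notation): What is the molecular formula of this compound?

Walk through each heavy atom and fill implicit hydrogens from standard valence (C 4, N 3, O 2, S 2, halogen 1):
  atom 1: C, bond orders sum to 1 (valence 4) → 3 H
  atom 2: C, bond orders sum to 3 (valence 4) → 1 H
  atom 3: N, bond orders sum to 1 (valence 3) → 2 H
  atom 4: C, bond orders sum to 2 (valence 4) → 2 H
  atom 5: C, bond orders sum to 3 (valence 4) → 1 H
  atom 6: N, bond orders sum to 1 (valence 3) → 2 H
  atom 7: C, bond orders sum to 2 (valence 4) → 2 H
  atom 8: C, bond orders sum to 3 (valence 4) → 1 H
  atom 9: C, bond orders sum to 4 (valence 4) → 0 H
  atom 10: F (halogen, monovalent) → 0 H
  atom 11: F (halogen, monovalent) → 0 H
  atom 12: F (halogen, monovalent) → 0 H
  atom 13: C, bond orders sum to 3 (valence 4) → 1 H
  atom 14: S, bond orders sum to 1 (valence 2) → 1 H
  atom 15: C, bond orders sum to 3 (valence 4) → 1 H
  atom 16: C, bond orders sum to 4 (valence 4) → 0 H
  atom 17: O, bond orders sum to 1 (valence 2) → 1 H
  atom 18: O, bond orders sum to 2 (valence 2) → 0 H
  atom 19: C, bond orders sum to 3 (valence 4) → 1 H
  atom 20: Cl (halogen, monovalent) → 0 H
  atom 21: C, bond orders sum to 4 (valence 4) → 0 H
  atom 22: C, bond orders sum to 3 (valence 4) → 1 H
Totals → C:13, H:20, Cl:1, F:3, N:2, O:2, S:1.

C13H20ClF3N2O2S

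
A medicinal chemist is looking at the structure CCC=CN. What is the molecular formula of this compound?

C4H9N

Walk through each heavy atom and fill implicit hydrogens from standard valence (C 4, N 3, O 2, S 2, halogen 1):
  atom 1: C, bond orders sum to 1 (valence 4) → 3 H
  atom 2: C, bond orders sum to 2 (valence 4) → 2 H
  atom 3: C, bond orders sum to 3 (valence 4) → 1 H
  atom 4: C, bond orders sum to 3 (valence 4) → 1 H
  atom 5: N, bond orders sum to 1 (valence 3) → 2 H
Totals → C:4, H:9, N:1.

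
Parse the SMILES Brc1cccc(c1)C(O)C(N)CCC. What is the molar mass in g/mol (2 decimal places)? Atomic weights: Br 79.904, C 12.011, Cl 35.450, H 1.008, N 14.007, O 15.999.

258.16 g/mol

First, the molecular formula is C11H16BrNO (counting implicit H from valence).
  Br: 1 × 79.904 = 79.904
  C: 11 × 12.011 = 132.121
  H: 16 × 1.008 = 16.128
  N: 1 × 14.007 = 14.007
  O: 1 × 15.999 = 15.999
Sum: 1×79.904 + 11×12.011 + 16×1.008 + 1×14.007 + 1×15.999 = 258.159 → 258.16 g/mol.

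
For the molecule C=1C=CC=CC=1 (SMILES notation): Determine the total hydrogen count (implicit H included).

6

Walk through each heavy atom and fill implicit hydrogens from standard valence (C 4, N 3, O 2, S 2, halogen 1):
  atom 1: C, bond orders sum to 3 (valence 4) → 1 H
  atom 2: C, bond orders sum to 3 (valence 4) → 1 H
  atom 3: C, bond orders sum to 3 (valence 4) → 1 H
  atom 4: C, bond orders sum to 3 (valence 4) → 1 H
  atom 5: C, bond orders sum to 3 (valence 4) → 1 H
  atom 6: C, bond orders sum to 3 (valence 4) → 1 H
Total hydrogens: 6.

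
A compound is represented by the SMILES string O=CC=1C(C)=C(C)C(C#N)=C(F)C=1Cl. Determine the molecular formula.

Walk through each heavy atom and fill implicit hydrogens from standard valence (C 4, N 3, O 2, S 2, halogen 1):
  atom 1: O, bond orders sum to 2 (valence 2) → 0 H
  atom 2: C, bond orders sum to 3 (valence 4) → 1 H
  atom 3: C, bond orders sum to 4 (valence 4) → 0 H
  atom 4: C, bond orders sum to 4 (valence 4) → 0 H
  atom 5: C, bond orders sum to 1 (valence 4) → 3 H
  atom 6: C, bond orders sum to 4 (valence 4) → 0 H
  atom 7: C, bond orders sum to 1 (valence 4) → 3 H
  atom 8: C, bond orders sum to 4 (valence 4) → 0 H
  atom 9: C, bond orders sum to 4 (valence 4) → 0 H
  atom 10: N, bond orders sum to 3 (valence 3) → 0 H
  atom 11: C, bond orders sum to 4 (valence 4) → 0 H
  atom 12: F (halogen, monovalent) → 0 H
  atom 13: C, bond orders sum to 4 (valence 4) → 0 H
  atom 14: Cl (halogen, monovalent) → 0 H
Totals → C:10, H:7, Cl:1, F:1, N:1, O:1.
In Hill order: C10H7ClFNO.

C10H7ClFNO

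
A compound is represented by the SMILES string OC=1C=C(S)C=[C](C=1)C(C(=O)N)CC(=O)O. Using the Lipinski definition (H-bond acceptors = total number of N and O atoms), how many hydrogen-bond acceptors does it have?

5

N atoms: 1; O atoms: 4.
Lipinski HBA = 1 + 4 = 5.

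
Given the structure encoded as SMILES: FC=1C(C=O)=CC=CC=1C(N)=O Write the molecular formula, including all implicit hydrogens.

C8H6FNO2

Walk through each heavy atom and fill implicit hydrogens from standard valence (C 4, N 3, O 2, S 2, halogen 1):
  atom 1: F (halogen, monovalent) → 0 H
  atom 2: C, bond orders sum to 4 (valence 4) → 0 H
  atom 3: C, bond orders sum to 4 (valence 4) → 0 H
  atom 4: C, bond orders sum to 3 (valence 4) → 1 H
  atom 5: O, bond orders sum to 2 (valence 2) → 0 H
  atom 6: C, bond orders sum to 3 (valence 4) → 1 H
  atom 7: C, bond orders sum to 3 (valence 4) → 1 H
  atom 8: C, bond orders sum to 3 (valence 4) → 1 H
  atom 9: C, bond orders sum to 4 (valence 4) → 0 H
  atom 10: C, bond orders sum to 4 (valence 4) → 0 H
  atom 11: N, bond orders sum to 1 (valence 3) → 2 H
  atom 12: O, bond orders sum to 2 (valence 2) → 0 H
Totals → C:8, H:6, F:1, N:1, O:2.
In Hill order: C8H6FNO2.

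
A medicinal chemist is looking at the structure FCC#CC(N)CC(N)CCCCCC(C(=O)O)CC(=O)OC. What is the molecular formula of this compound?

C16H27FN2O4

Walk through each heavy atom and fill implicit hydrogens from standard valence (C 4, N 3, O 2, S 2, halogen 1):
  atom 1: F (halogen, monovalent) → 0 H
  atom 2: C, bond orders sum to 2 (valence 4) → 2 H
  atom 3: C, bond orders sum to 4 (valence 4) → 0 H
  atom 4: C, bond orders sum to 4 (valence 4) → 0 H
  atom 5: C, bond orders sum to 3 (valence 4) → 1 H
  atom 6: N, bond orders sum to 1 (valence 3) → 2 H
  atom 7: C, bond orders sum to 2 (valence 4) → 2 H
  atom 8: C, bond orders sum to 3 (valence 4) → 1 H
  atom 9: N, bond orders sum to 1 (valence 3) → 2 H
  atom 10: C, bond orders sum to 2 (valence 4) → 2 H
  atom 11: C, bond orders sum to 2 (valence 4) → 2 H
  atom 12: C, bond orders sum to 2 (valence 4) → 2 H
  atom 13: C, bond orders sum to 2 (valence 4) → 2 H
  atom 14: C, bond orders sum to 2 (valence 4) → 2 H
  atom 15: C, bond orders sum to 3 (valence 4) → 1 H
  atom 16: C, bond orders sum to 4 (valence 4) → 0 H
  atom 17: O, bond orders sum to 2 (valence 2) → 0 H
  atom 18: O, bond orders sum to 1 (valence 2) → 1 H
  atom 19: C, bond orders sum to 2 (valence 4) → 2 H
  atom 20: C, bond orders sum to 4 (valence 4) → 0 H
  atom 21: O, bond orders sum to 2 (valence 2) → 0 H
  atom 22: O, bond orders sum to 2 (valence 2) → 0 H
  atom 23: C, bond orders sum to 1 (valence 4) → 3 H
Totals → C:16, H:27, F:1, N:2, O:4.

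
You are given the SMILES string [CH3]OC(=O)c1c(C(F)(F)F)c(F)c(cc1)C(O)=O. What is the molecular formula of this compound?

Walk through each heavy atom and fill implicit hydrogens from standard valence (C 4, N 3, O 2, S 2, halogen 1); for lowercase aromatic atoms, an aromatic c carries 1 H when it has two neighbours and 0 H with three, and aromatic n carries 0 H:
  atom 1: C with explicit H count 3
  atom 2: O, bond orders sum to 2 (valence 2) → 0 H
  atom 3: C, bond orders sum to 4 (valence 4) → 0 H
  atom 4: O, bond orders sum to 2 (valence 2) → 0 H
  atom 5: aromatic c, 3 neighbours → 0 H
  atom 6: aromatic c, 3 neighbours → 0 H
  atom 7: C, bond orders sum to 4 (valence 4) → 0 H
  atom 8: F (halogen, monovalent) → 0 H
  atom 9: F (halogen, monovalent) → 0 H
  atom 10: F (halogen, monovalent) → 0 H
  atom 11: aromatic c, 3 neighbours → 0 H
  atom 12: F (halogen, monovalent) → 0 H
  atom 13: aromatic c, 3 neighbours → 0 H
  atom 14: aromatic c, 2 neighbours → 1 H
  atom 15: aromatic c, 2 neighbours → 1 H
  atom 16: C, bond orders sum to 4 (valence 4) → 0 H
  atom 17: O, bond orders sum to 1 (valence 2) → 1 H
  atom 18: O, bond orders sum to 2 (valence 2) → 0 H
Totals → C:10, H:6, F:4, O:4.
In Hill order: C10H6F4O4.

C10H6F4O4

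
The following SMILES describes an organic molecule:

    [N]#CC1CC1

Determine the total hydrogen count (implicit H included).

5

Walk through each heavy atom and fill implicit hydrogens from standard valence (C 4, N 3, O 2, S 2, halogen 1):
  atom 1: N with explicit H count 0
  atom 2: C, bond orders sum to 4 (valence 4) → 0 H
  atom 3: C, bond orders sum to 3 (valence 4) → 1 H
  atom 4: C, bond orders sum to 2 (valence 4) → 2 H
  atom 5: C, bond orders sum to 2 (valence 4) → 2 H
Total hydrogens: 5.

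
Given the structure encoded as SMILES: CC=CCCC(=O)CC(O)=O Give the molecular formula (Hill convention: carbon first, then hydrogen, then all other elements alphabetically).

C8H12O3

Walk through each heavy atom and fill implicit hydrogens from standard valence (C 4, N 3, O 2, S 2, halogen 1):
  atom 1: C, bond orders sum to 1 (valence 4) → 3 H
  atom 2: C, bond orders sum to 3 (valence 4) → 1 H
  atom 3: C, bond orders sum to 3 (valence 4) → 1 H
  atom 4: C, bond orders sum to 2 (valence 4) → 2 H
  atom 5: C, bond orders sum to 2 (valence 4) → 2 H
  atom 6: C, bond orders sum to 4 (valence 4) → 0 H
  atom 7: O, bond orders sum to 2 (valence 2) → 0 H
  atom 8: C, bond orders sum to 2 (valence 4) → 2 H
  atom 9: C, bond orders sum to 4 (valence 4) → 0 H
  atom 10: O, bond orders sum to 1 (valence 2) → 1 H
  atom 11: O, bond orders sum to 2 (valence 2) → 0 H
Totals → C:8, H:12, O:3.
In Hill order: C8H12O3.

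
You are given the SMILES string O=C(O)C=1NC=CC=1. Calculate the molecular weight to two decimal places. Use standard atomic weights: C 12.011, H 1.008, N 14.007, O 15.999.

111.10 g/mol

First, the molecular formula is C5H5NO2 (counting implicit H from valence).
  C: 5 × 12.011 = 60.055
  H: 5 × 1.008 = 5.040
  N: 1 × 14.007 = 14.007
  O: 2 × 15.999 = 31.998
Sum: 5×12.011 + 5×1.008 + 1×14.007 + 2×15.999 = 111.100 → 111.10 g/mol.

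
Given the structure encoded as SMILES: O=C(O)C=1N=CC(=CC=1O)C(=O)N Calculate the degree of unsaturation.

6

Degree of unsaturation = (number of rings) + (number of π bonds).
Ring closures in the SMILES: 1.
π bonds: 5 double bonds (each 1 DoU) → 5 DoU from unsaturation.
Total DoU = 1 + 5 = 6.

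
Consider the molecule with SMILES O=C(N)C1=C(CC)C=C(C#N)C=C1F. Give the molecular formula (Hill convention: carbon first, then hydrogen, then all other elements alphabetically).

Walk through each heavy atom and fill implicit hydrogens from standard valence (C 4, N 3, O 2, S 2, halogen 1):
  atom 1: O, bond orders sum to 2 (valence 2) → 0 H
  atom 2: C, bond orders sum to 4 (valence 4) → 0 H
  atom 3: N, bond orders sum to 1 (valence 3) → 2 H
  atom 4: C, bond orders sum to 4 (valence 4) → 0 H
  atom 5: C, bond orders sum to 4 (valence 4) → 0 H
  atom 6: C, bond orders sum to 2 (valence 4) → 2 H
  atom 7: C, bond orders sum to 1 (valence 4) → 3 H
  atom 8: C, bond orders sum to 3 (valence 4) → 1 H
  atom 9: C, bond orders sum to 4 (valence 4) → 0 H
  atom 10: C, bond orders sum to 4 (valence 4) → 0 H
  atom 11: N, bond orders sum to 3 (valence 3) → 0 H
  atom 12: C, bond orders sum to 3 (valence 4) → 1 H
  atom 13: C, bond orders sum to 4 (valence 4) → 0 H
  atom 14: F (halogen, monovalent) → 0 H
Totals → C:10, H:9, F:1, N:2, O:1.
In Hill order: C10H9FN2O.

C10H9FN2O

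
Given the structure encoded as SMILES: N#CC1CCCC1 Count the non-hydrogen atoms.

Every atom symbol written in the SMILES (organic subset) is one heavy atom; implicit H are not written.
Heavy atoms by element → C:6, N:1.
Total: 7.

7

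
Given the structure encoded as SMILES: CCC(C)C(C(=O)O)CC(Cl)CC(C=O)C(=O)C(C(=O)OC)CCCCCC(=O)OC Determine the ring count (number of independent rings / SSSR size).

0

In SMILES, each pair of matching ring-closure digits denotes one ring-closing bond; the number of such bonds equals the number of independent rings.
Ring-closure bonds here: 0.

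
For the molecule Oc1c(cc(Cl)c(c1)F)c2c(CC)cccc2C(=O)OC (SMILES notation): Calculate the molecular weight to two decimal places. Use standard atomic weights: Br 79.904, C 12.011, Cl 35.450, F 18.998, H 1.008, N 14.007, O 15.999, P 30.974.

308.73 g/mol

First, the molecular formula is C16H14ClFO3 (counting implicit H from valence).
  C: 16 × 12.011 = 192.176
  Cl: 1 × 35.450 = 35.450
  F: 1 × 18.998 = 18.998
  H: 14 × 1.008 = 14.112
  O: 3 × 15.999 = 47.997
Sum: 16×12.011 + 1×35.450 + 1×18.998 + 14×1.008 + 3×15.999 = 308.733 → 308.73 g/mol.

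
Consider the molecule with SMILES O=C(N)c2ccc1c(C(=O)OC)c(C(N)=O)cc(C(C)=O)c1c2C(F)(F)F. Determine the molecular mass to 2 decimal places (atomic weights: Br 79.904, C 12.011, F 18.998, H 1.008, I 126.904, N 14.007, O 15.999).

First, the molecular formula is C17H13F3N2O5 (counting implicit H from valence).
  C: 17 × 12.011 = 204.187
  F: 3 × 18.998 = 56.994
  H: 13 × 1.008 = 13.104
  N: 2 × 14.007 = 28.014
  O: 5 × 15.999 = 79.995
Sum: 17×12.011 + 3×18.998 + 13×1.008 + 2×14.007 + 5×15.999 = 382.294 → 382.29 g/mol.

382.29 g/mol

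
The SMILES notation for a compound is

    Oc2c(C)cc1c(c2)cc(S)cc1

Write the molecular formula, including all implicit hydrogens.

Walk through each heavy atom and fill implicit hydrogens from standard valence (C 4, N 3, O 2, S 2, halogen 1); for lowercase aromatic atoms, an aromatic c carries 1 H when it has two neighbours and 0 H with three, and aromatic n carries 0 H:
  atom 1: O, bond orders sum to 1 (valence 2) → 1 H
  atom 2: aromatic c, 3 neighbours → 0 H
  atom 3: aromatic c, 3 neighbours → 0 H
  atom 4: C, bond orders sum to 1 (valence 4) → 3 H
  atom 5: aromatic c, 2 neighbours → 1 H
  atom 6: aromatic c, 3 neighbours → 0 H
  atom 7: aromatic c, 3 neighbours → 0 H
  atom 8: aromatic c, 2 neighbours → 1 H
  atom 9: aromatic c, 2 neighbours → 1 H
  atom 10: aromatic c, 3 neighbours → 0 H
  atom 11: S, bond orders sum to 1 (valence 2) → 1 H
  atom 12: aromatic c, 2 neighbours → 1 H
  atom 13: aromatic c, 2 neighbours → 1 H
Totals → C:11, H:10, O:1, S:1.

C11H10OS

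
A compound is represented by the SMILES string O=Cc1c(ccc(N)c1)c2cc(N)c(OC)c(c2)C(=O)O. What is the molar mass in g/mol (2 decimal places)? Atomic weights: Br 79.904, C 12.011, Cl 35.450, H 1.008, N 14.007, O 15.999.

286.29 g/mol

First, the molecular formula is C15H14N2O4 (counting implicit H from valence).
  C: 15 × 12.011 = 180.165
  H: 14 × 1.008 = 14.112
  N: 2 × 14.007 = 28.014
  O: 4 × 15.999 = 63.996
Sum: 15×12.011 + 14×1.008 + 2×14.007 + 4×15.999 = 286.287 → 286.29 g/mol.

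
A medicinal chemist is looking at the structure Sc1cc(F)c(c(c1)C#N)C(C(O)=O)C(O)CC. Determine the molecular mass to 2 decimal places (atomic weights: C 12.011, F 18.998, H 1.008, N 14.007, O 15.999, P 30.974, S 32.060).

269.29 g/mol

First, the molecular formula is C12H12FNO3S (counting implicit H from valence).
  C: 12 × 12.011 = 144.132
  F: 1 × 18.998 = 18.998
  H: 12 × 1.008 = 12.096
  N: 1 × 14.007 = 14.007
  O: 3 × 15.999 = 47.997
  S: 1 × 32.060 = 32.060
Sum: 12×12.011 + 1×18.998 + 12×1.008 + 1×14.007 + 3×15.999 + 1×32.060 = 269.290 → 269.29 g/mol.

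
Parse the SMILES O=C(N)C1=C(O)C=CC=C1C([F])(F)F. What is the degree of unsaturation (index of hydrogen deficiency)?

Molecular formula: C8H6F3NO2.
DoU = (2C + 2 + N − H − X) / 2, where X is the halogen count and O/S are ignored.
    = (2·8 + 2 + 1 − 6 − 3) / 2 = 10 / 2 = 5.

5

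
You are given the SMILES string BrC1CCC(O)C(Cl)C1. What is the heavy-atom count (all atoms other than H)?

9

Every atom symbol written in the SMILES (organic subset) is one heavy atom; implicit H are not written.
Heavy atoms by element → Br:1, C:6, Cl:1, O:1.
Total: 9.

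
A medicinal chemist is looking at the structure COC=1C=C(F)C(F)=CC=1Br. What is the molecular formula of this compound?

C7H5BrF2O

Walk through each heavy atom and fill implicit hydrogens from standard valence (C 4, N 3, O 2, S 2, halogen 1):
  atom 1: C, bond orders sum to 1 (valence 4) → 3 H
  atom 2: O, bond orders sum to 2 (valence 2) → 0 H
  atom 3: C, bond orders sum to 4 (valence 4) → 0 H
  atom 4: C, bond orders sum to 3 (valence 4) → 1 H
  atom 5: C, bond orders sum to 4 (valence 4) → 0 H
  atom 6: F (halogen, monovalent) → 0 H
  atom 7: C, bond orders sum to 4 (valence 4) → 0 H
  atom 8: F (halogen, monovalent) → 0 H
  atom 9: C, bond orders sum to 3 (valence 4) → 1 H
  atom 10: C, bond orders sum to 4 (valence 4) → 0 H
  atom 11: Br (halogen, monovalent) → 0 H
Totals → C:7, H:5, Br:1, F:2, O:1.
In Hill order: C7H5BrF2O.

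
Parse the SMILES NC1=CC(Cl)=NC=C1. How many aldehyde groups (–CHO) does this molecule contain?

0

Scan the SMILES for the aldehyde motif — none present.
Groups that are present: 1 primary amine.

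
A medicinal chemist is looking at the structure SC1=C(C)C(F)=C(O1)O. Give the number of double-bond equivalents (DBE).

3

Degree of unsaturation = (number of rings) + (number of π bonds).
Ring closures in the SMILES: 1.
π bonds: 2 double bonds (each 1 DoU) → 2 DoU from unsaturation.
Total DoU = 1 + 2 = 3.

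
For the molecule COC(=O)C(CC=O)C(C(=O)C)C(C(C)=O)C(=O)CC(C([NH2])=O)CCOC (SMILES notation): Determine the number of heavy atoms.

Every atom symbol written in the SMILES (organic subset) is one heavy atom; implicit H are not written.
Heavy atoms by element → C:18, N:1, O:8.
Total: 27.

27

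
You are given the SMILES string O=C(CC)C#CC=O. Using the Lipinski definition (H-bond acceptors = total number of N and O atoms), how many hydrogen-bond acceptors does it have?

2

N atoms: 0; O atoms: 2.
Lipinski HBA = 0 + 2 = 2.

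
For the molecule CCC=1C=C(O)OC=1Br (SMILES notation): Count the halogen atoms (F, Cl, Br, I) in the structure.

Halogen atoms appear at heavy-atom position 9 (1×Br).
Other groups present: 1 hydroxyl.
Halogen count: 1.

1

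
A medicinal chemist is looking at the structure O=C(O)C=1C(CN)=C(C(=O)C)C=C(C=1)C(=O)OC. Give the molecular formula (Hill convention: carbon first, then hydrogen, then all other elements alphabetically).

C12H13NO5

Walk through each heavy atom and fill implicit hydrogens from standard valence (C 4, N 3, O 2, S 2, halogen 1):
  atom 1: O, bond orders sum to 2 (valence 2) → 0 H
  atom 2: C, bond orders sum to 4 (valence 4) → 0 H
  atom 3: O, bond orders sum to 1 (valence 2) → 1 H
  atom 4: C, bond orders sum to 4 (valence 4) → 0 H
  atom 5: C, bond orders sum to 4 (valence 4) → 0 H
  atom 6: C, bond orders sum to 2 (valence 4) → 2 H
  atom 7: N, bond orders sum to 1 (valence 3) → 2 H
  atom 8: C, bond orders sum to 4 (valence 4) → 0 H
  atom 9: C, bond orders sum to 4 (valence 4) → 0 H
  atom 10: O, bond orders sum to 2 (valence 2) → 0 H
  atom 11: C, bond orders sum to 1 (valence 4) → 3 H
  atom 12: C, bond orders sum to 3 (valence 4) → 1 H
  atom 13: C, bond orders sum to 4 (valence 4) → 0 H
  atom 14: C, bond orders sum to 3 (valence 4) → 1 H
  atom 15: C, bond orders sum to 4 (valence 4) → 0 H
  atom 16: O, bond orders sum to 2 (valence 2) → 0 H
  atom 17: O, bond orders sum to 2 (valence 2) → 0 H
  atom 18: C, bond orders sum to 1 (valence 4) → 3 H
Totals → C:12, H:13, N:1, O:5.
In Hill order: C12H13NO5.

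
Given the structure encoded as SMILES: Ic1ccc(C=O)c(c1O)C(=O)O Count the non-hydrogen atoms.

Every atom symbol written in the SMILES (organic subset) is one heavy atom; implicit H are not written.
Heavy atoms by element → C:8, I:1, O:4.
Total: 13.

13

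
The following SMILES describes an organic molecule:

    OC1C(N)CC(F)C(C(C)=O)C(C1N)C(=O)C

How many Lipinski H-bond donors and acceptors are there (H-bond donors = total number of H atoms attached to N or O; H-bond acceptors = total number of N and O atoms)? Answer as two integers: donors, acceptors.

5, 5

Donors: find every N or O and count the H atoms it carries.
  atom 1 (O): bond orders sum to 1 → 1 H
  atom 4 (N): bond orders sum to 1 → 2 H
  atom 11 (O): bond orders sum to 2 → 0 H
  atom 14 (N): bond orders sum to 1 → 2 H
  atom 16 (O): bond orders sum to 2 → 0 H
Lipinski HBD = 5.
Acceptors: N atoms = 2, O atoms = 3 → HBA = 5.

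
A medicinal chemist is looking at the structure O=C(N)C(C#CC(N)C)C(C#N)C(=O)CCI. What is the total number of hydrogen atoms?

Walk through each heavy atom and fill implicit hydrogens from standard valence (C 4, N 3, O 2, S 2, halogen 1):
  atom 1: O, bond orders sum to 2 (valence 2) → 0 H
  atom 2: C, bond orders sum to 4 (valence 4) → 0 H
  atom 3: N, bond orders sum to 1 (valence 3) → 2 H
  atom 4: C, bond orders sum to 3 (valence 4) → 1 H
  atom 5: C, bond orders sum to 4 (valence 4) → 0 H
  atom 6: C, bond orders sum to 4 (valence 4) → 0 H
  atom 7: C, bond orders sum to 3 (valence 4) → 1 H
  atom 8: N, bond orders sum to 1 (valence 3) → 2 H
  atom 9: C, bond orders sum to 1 (valence 4) → 3 H
  atom 10: C, bond orders sum to 3 (valence 4) → 1 H
  atom 11: C, bond orders sum to 4 (valence 4) → 0 H
  atom 12: N, bond orders sum to 3 (valence 3) → 0 H
  atom 13: C, bond orders sum to 4 (valence 4) → 0 H
  atom 14: O, bond orders sum to 2 (valence 2) → 0 H
  atom 15: C, bond orders sum to 2 (valence 4) → 2 H
  atom 16: C, bond orders sum to 2 (valence 4) → 2 H
  atom 17: I (halogen, monovalent) → 0 H
Total hydrogens: 14.

14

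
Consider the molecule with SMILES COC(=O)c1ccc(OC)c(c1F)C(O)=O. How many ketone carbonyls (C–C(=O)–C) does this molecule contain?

Scan the SMILES for the ketone motif — none present.
Groups that are present: 1 carboxylic acid, 1 ester, 1 ether.

0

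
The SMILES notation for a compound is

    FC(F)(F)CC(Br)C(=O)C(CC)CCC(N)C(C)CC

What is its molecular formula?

C14H25BrF3NO

Walk through each heavy atom and fill implicit hydrogens from standard valence (C 4, N 3, O 2, S 2, halogen 1):
  atom 1: F (halogen, monovalent) → 0 H
  atom 2: C, bond orders sum to 4 (valence 4) → 0 H
  atom 3: F (halogen, monovalent) → 0 H
  atom 4: F (halogen, monovalent) → 0 H
  atom 5: C, bond orders sum to 2 (valence 4) → 2 H
  atom 6: C, bond orders sum to 3 (valence 4) → 1 H
  atom 7: Br (halogen, monovalent) → 0 H
  atom 8: C, bond orders sum to 4 (valence 4) → 0 H
  atom 9: O, bond orders sum to 2 (valence 2) → 0 H
  atom 10: C, bond orders sum to 3 (valence 4) → 1 H
  atom 11: C, bond orders sum to 2 (valence 4) → 2 H
  atom 12: C, bond orders sum to 1 (valence 4) → 3 H
  atom 13: C, bond orders sum to 2 (valence 4) → 2 H
  atom 14: C, bond orders sum to 2 (valence 4) → 2 H
  atom 15: C, bond orders sum to 3 (valence 4) → 1 H
  atom 16: N, bond orders sum to 1 (valence 3) → 2 H
  atom 17: C, bond orders sum to 3 (valence 4) → 1 H
  atom 18: C, bond orders sum to 1 (valence 4) → 3 H
  atom 19: C, bond orders sum to 2 (valence 4) → 2 H
  atom 20: C, bond orders sum to 1 (valence 4) → 3 H
Totals → C:14, H:25, Br:1, F:3, N:1, O:1.
In Hill order: C14H25BrF3NO.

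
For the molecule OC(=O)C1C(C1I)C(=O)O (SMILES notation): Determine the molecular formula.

Walk through each heavy atom and fill implicit hydrogens from standard valence (C 4, N 3, O 2, S 2, halogen 1):
  atom 1: O, bond orders sum to 1 (valence 2) → 1 H
  atom 2: C, bond orders sum to 4 (valence 4) → 0 H
  atom 3: O, bond orders sum to 2 (valence 2) → 0 H
  atom 4: C, bond orders sum to 3 (valence 4) → 1 H
  atom 5: C, bond orders sum to 3 (valence 4) → 1 H
  atom 6: C, bond orders sum to 3 (valence 4) → 1 H
  atom 7: I (halogen, monovalent) → 0 H
  atom 8: C, bond orders sum to 4 (valence 4) → 0 H
  atom 9: O, bond orders sum to 2 (valence 2) → 0 H
  atom 10: O, bond orders sum to 1 (valence 2) → 1 H
Totals → C:5, H:5, I:1, O:4.

C5H5IO4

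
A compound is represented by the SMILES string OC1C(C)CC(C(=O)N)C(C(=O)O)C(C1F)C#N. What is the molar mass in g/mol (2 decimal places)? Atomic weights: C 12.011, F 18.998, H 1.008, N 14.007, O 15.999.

First, the molecular formula is C11H15FN2O4 (counting implicit H from valence).
  C: 11 × 12.011 = 132.121
  F: 1 × 18.998 = 18.998
  H: 15 × 1.008 = 15.120
  N: 2 × 14.007 = 28.014
  O: 4 × 15.999 = 63.996
Sum: 11×12.011 + 1×18.998 + 15×1.008 + 2×14.007 + 4×15.999 = 258.249 → 258.25 g/mol.

258.25 g/mol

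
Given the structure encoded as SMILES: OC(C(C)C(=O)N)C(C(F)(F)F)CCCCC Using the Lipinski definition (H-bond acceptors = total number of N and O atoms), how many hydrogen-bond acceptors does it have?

3

N atoms: 1; O atoms: 2.
Lipinski HBA = 1 + 2 = 3.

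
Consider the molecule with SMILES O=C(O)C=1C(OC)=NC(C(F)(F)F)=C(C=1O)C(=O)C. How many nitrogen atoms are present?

1

Scan the SMILES for N atoms (remember two-letter symbols like Cl and Br are single atoms).
Nitrogen count: 1.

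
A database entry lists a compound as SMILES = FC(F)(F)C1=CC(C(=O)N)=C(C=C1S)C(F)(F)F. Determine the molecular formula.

C9H5F6NOS

Walk through each heavy atom and fill implicit hydrogens from standard valence (C 4, N 3, O 2, S 2, halogen 1):
  atom 1: F (halogen, monovalent) → 0 H
  atom 2: C, bond orders sum to 4 (valence 4) → 0 H
  atom 3: F (halogen, monovalent) → 0 H
  atom 4: F (halogen, monovalent) → 0 H
  atom 5: C, bond orders sum to 4 (valence 4) → 0 H
  atom 6: C, bond orders sum to 3 (valence 4) → 1 H
  atom 7: C, bond orders sum to 4 (valence 4) → 0 H
  atom 8: C, bond orders sum to 4 (valence 4) → 0 H
  atom 9: O, bond orders sum to 2 (valence 2) → 0 H
  atom 10: N, bond orders sum to 1 (valence 3) → 2 H
  atom 11: C, bond orders sum to 4 (valence 4) → 0 H
  atom 12: C, bond orders sum to 3 (valence 4) → 1 H
  atom 13: C, bond orders sum to 4 (valence 4) → 0 H
  atom 14: S, bond orders sum to 1 (valence 2) → 1 H
  atom 15: C, bond orders sum to 4 (valence 4) → 0 H
  atom 16: F (halogen, monovalent) → 0 H
  atom 17: F (halogen, monovalent) → 0 H
  atom 18: F (halogen, monovalent) → 0 H
Totals → C:9, H:5, F:6, N:1, O:1, S:1.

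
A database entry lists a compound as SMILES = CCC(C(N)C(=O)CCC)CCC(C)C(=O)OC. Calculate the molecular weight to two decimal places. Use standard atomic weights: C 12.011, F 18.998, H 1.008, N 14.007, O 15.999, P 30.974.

First, the molecular formula is C14H27NO3 (counting implicit H from valence).
  C: 14 × 12.011 = 168.154
  H: 27 × 1.008 = 27.216
  N: 1 × 14.007 = 14.007
  O: 3 × 15.999 = 47.997
Sum: 14×12.011 + 27×1.008 + 1×14.007 + 3×15.999 = 257.374 → 257.37 g/mol.

257.37 g/mol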